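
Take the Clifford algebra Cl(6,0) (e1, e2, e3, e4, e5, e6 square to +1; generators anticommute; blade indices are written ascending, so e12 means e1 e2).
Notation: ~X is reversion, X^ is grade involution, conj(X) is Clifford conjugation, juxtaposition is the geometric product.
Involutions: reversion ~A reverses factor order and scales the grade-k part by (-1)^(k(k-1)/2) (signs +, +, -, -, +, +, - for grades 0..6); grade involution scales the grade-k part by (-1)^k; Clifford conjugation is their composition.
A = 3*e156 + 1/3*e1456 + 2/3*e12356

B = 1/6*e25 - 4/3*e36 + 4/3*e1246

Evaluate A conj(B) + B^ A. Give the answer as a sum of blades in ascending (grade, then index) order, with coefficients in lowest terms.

first term: 4/9*e25 + 8/9*e125 + 1/2*e126 + 4*e135 - 1/9*e136 + 4*e245 - 8/9*e345 - 1/18*e1246 - 4/9*e1345
second term: -4/9*e25 - 8/9*e125 + 1/2*e126 + 4*e135 + 1/9*e136 + 4*e245 + 8/9*e345 - 1/18*e1246 - 4/9*e1345
Answer: e126 + 8*e135 + 8*e245 - 1/9*e1246 - 8/9*e1345


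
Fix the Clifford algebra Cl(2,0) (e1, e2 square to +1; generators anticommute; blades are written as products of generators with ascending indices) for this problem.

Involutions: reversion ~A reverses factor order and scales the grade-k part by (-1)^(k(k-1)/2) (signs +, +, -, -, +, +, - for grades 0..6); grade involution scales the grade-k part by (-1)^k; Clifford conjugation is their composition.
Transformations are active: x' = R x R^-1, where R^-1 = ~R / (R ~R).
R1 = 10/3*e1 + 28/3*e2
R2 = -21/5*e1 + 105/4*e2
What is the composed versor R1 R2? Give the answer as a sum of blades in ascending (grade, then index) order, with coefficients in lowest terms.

Distribute over the terms of R1 (each basis-blade product reordered to ascending indices, repeated generators contracted through their squares):
(10/3*e1) R2 = -14 + 175/2*e1 e2
(28/3*e2) R2 = 245 + 196/5*e1 e2
Summing the partial products and collecting blades:
Answer: 231 + 1267/10*e1 e2


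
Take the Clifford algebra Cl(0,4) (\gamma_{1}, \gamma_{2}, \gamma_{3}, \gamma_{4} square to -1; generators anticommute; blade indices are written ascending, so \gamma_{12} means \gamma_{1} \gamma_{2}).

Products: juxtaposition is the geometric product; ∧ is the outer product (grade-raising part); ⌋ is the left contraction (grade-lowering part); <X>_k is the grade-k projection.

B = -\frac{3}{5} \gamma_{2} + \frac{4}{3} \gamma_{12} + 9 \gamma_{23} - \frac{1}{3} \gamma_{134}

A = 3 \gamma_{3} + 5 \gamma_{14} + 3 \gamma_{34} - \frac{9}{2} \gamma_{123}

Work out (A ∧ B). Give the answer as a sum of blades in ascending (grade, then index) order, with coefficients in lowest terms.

step 1: \frac{9}{5} \gamma_{23} + 4 \gamma_{123} + 3 \gamma_{124} - \frac{9}{5} \gamma_{234} + 49 \gamma_{1234}
Answer: \frac{9}{5} \gamma_{23} + 4 \gamma_{123} + 3 \gamma_{124} - \frac{9}{5} \gamma_{234} + 49 \gamma_{1234}


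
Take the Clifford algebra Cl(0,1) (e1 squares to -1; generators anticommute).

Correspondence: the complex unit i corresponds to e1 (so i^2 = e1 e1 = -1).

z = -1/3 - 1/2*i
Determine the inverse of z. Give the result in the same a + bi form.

In blades: z = -1/3 - 1/2*e1.
With qbar = -1/3 + 1/2*e1 (scalar fixed, mapped units negated), z qbar = 13/36 (the sum of squared coefficients), so z^-1 = qbar / (13/36) = -12/13 + 18/13*e1; translating back:
Answer: -12/13 + 18/13*i


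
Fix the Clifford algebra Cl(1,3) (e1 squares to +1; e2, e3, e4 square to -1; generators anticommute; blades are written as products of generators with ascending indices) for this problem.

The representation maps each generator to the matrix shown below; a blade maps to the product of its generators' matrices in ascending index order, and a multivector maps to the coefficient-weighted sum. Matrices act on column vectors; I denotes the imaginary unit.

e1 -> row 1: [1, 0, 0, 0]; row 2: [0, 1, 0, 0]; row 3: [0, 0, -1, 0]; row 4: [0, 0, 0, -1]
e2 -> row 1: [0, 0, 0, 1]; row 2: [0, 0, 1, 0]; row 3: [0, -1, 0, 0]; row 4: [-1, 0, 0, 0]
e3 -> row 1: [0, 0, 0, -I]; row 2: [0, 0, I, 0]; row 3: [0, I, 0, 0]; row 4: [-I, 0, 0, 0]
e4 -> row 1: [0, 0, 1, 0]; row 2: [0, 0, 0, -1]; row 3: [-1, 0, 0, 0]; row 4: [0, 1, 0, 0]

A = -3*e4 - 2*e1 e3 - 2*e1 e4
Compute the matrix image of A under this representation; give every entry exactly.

Bivector images (products of the table entries): rho(e1 e3) = rho(e1)rho(e3) = row 1: [0, 0, 0, -I]; row 2: [0, 0, I, 0]; row 3: [0, -I, 0, 0]; row 4: [I, 0, 0, 0]; rho(e1 e4) = rho(e1)rho(e4) = row 1: [0, 0, 1, 0]; row 2: [0, 0, 0, -1]; row 3: [1, 0, 0, 0]; row 4: [0, -1, 0, 0].
M = (-3)*rho(e4) + (-2)*rho(e1 e3) + (-2)*rho(e1 e4), summed entrywise:
Answer: row 1: [0, 0, -5, 2*I]; row 2: [0, 0, -2*I, 5]; row 3: [1, 2*I, 0, 0]; row 4: [-2*I, -1, 0, 0]


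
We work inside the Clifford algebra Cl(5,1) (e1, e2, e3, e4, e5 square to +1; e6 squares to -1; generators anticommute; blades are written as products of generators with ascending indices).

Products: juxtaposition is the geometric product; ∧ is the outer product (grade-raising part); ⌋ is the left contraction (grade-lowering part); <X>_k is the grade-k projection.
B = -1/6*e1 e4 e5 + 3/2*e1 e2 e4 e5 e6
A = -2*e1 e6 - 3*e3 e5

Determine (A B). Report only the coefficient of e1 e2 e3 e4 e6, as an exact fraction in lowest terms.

step 1: -1/2*e1 e3 e4 + 3*e2 e4 e5 - 1/3*e4 e5 e6 + 9/2*e1 e2 e3 e4 e6
Answer: 9/2


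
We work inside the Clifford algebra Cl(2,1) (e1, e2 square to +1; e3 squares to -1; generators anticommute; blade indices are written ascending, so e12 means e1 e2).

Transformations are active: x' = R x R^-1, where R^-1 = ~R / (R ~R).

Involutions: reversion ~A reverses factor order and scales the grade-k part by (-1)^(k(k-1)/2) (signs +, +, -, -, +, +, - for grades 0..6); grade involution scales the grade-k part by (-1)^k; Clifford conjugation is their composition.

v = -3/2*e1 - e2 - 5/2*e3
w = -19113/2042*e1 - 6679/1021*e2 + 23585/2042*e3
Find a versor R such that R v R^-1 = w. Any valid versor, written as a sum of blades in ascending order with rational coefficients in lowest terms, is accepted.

Here q(v) = q(w) = -3; the classical choice R = v + w = -11088/1021*e1 - 7700/1021*e2 + 9240/1021*e3 then realises v -> w under the sandwich.
Answer: -11088/1021*e1 - 7700/1021*e2 + 9240/1021*e3


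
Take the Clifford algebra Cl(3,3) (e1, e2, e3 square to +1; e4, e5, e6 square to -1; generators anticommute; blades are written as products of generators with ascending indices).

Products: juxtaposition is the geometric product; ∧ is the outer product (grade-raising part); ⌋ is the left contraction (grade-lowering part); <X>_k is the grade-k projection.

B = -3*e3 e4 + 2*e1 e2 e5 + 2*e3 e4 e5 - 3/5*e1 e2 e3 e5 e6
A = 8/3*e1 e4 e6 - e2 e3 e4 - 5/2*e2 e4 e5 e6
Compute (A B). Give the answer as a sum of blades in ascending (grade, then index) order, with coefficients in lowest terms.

step 1: 3*e2 - 2*e2 e5 - 3/2*e1 e3 e4 - 8*e1 e3 e6 + 5*e1 e4 e6 - 5*e2 e3 e6 + 2*e1 e3 e4 e5 - 16/3*e1 e3 e5 e6 + 3/5*e1 e4 e5 e6 - 8/5*e2 e3 e4 e5 + 15/2*e2 e3 e5 e6 - 16/3*e2 e4 e5 e6
Answer: 3*e2 - 2*e2 e5 - 3/2*e1 e3 e4 - 8*e1 e3 e6 + 5*e1 e4 e6 - 5*e2 e3 e6 + 2*e1 e3 e4 e5 - 16/3*e1 e3 e5 e6 + 3/5*e1 e4 e5 e6 - 8/5*e2 e3 e4 e5 + 15/2*e2 e3 e5 e6 - 16/3*e2 e4 e5 e6


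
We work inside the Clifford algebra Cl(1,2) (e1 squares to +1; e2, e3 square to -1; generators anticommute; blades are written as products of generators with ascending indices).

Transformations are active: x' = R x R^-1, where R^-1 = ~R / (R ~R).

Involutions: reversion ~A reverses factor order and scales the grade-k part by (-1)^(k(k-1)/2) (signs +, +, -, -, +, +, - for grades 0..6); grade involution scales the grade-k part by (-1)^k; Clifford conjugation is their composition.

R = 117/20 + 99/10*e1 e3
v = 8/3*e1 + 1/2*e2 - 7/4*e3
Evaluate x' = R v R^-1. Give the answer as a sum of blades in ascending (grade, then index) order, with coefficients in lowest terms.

~R = 117/20 - 99/10*e1 e3, and R ~R = -5103/80, so R^-1 = ~R / (-5103/80).
R v = 1317/40*e1 + 117/40*e2 - 2931/80*e3 - 99/20*e1 e2 e3
Answer: -8227/945*e1 + 1/2*e2 + 32017/3780*e3


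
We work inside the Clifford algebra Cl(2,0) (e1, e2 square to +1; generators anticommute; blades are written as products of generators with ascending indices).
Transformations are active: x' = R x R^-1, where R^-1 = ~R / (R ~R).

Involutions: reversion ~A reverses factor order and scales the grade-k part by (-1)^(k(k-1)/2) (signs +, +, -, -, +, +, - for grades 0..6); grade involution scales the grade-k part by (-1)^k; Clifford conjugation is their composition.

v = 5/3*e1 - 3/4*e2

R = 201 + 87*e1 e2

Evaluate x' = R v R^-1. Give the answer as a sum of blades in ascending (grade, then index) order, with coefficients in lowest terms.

~R = 201 - 87*e1 e2, and R ~R = 47970, so R^-1 = ~R / (47970).
R v = 1079/4*e1 - 1183/4*e2
Answer: 487/820*e1 - 1063/615*e2


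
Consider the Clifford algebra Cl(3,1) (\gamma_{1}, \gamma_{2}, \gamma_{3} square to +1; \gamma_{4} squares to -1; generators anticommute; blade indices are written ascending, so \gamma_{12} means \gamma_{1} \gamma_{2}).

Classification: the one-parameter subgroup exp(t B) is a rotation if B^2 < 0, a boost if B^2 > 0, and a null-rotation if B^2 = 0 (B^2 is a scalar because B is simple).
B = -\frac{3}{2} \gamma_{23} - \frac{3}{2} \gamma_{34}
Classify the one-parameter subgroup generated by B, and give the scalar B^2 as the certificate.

B^2 term by term: the squares give (-\frac{3}{2})^2*(\gamma_{23})^2 + (-\frac{3}{2})^2*(\gamma_{34})^2 = \frac{9}{4}*(-1) + \frac{9}{4}*(+1) = 0 (each basis 2-blade squares to minus the product of its generators' squares); cross terms between blades sharing an index anticommute and cancel. So B^2 = 0.
Answer: null-rotation, certificate B^2 = 0. No conjugation can change B^2 = 0; the sign gives the class.


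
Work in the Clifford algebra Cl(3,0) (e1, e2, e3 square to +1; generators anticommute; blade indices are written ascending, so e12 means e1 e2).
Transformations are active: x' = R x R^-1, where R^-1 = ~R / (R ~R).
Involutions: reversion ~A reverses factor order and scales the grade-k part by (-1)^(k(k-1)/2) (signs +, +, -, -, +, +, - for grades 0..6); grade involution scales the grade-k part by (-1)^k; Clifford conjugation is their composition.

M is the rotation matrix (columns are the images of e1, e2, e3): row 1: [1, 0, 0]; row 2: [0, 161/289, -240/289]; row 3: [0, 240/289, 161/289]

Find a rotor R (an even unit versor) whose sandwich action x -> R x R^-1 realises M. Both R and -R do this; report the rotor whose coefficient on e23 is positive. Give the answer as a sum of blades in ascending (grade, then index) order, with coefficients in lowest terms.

Method: write R = a + b12*e12 + b13*e13 + b23*e23 with a^2 + b12^2 + b13^2 + b23^2 = 1 (so R^-1 = ~R). Expanding the columns R e_j ~R gives tr M = 4a^2 - 1 and, from the antisymmetric part, M21 - M12 = -4a*b12, M13 - M31 = 4a*b13, M32 - M23 = -4a*b23.
Here tr M = 611/289, so a^2 = (1 + tr M)/4 = 225/289 and a = ±15/17. Taking a = 15/17: M21 - M12 = 0, M13 - M31 = 0, M32 - M23 = 480/289, giving b12 = 0, b13 = 0, b23 = -8/17, i.e. R = 15/17 - 8/17*e23.
Its e23 coefficient is negative, so report the other preimage -R.
Answer: -15/17 + 8/17*e23. Key observation: the double cover Spin(3) -> SO(3) sends R and -R to the same matrix (trace 611/289 here), so the stated sign of the e23 coefficient is what selects one sheet.


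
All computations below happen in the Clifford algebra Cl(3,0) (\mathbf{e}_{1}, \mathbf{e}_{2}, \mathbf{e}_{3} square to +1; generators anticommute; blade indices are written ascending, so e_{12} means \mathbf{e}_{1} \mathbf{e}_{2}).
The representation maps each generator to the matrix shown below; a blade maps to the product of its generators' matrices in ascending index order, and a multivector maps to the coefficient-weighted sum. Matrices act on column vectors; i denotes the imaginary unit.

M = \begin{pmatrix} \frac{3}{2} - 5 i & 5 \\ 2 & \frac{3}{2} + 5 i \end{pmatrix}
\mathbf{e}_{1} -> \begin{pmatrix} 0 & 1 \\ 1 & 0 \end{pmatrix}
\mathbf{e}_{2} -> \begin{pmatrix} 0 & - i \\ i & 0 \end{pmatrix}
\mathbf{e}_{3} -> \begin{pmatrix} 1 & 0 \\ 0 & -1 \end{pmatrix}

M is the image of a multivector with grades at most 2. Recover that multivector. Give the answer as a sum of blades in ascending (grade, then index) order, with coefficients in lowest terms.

Method: 1, rho(e_{1}), rho(e_{2}), rho(e_{3}) form a trace-orthogonal basis of the 2x2 complex matrices (tr(X Y) = 2 if X = Y, else 0), so M = m0*1 + m1*rho(e_{1}) + m2*rho(e_{2}) + m3*rho(e_{3}) with m0 = tr(M)/2 = \frac{3}{2}, m1 = tr(M rho(e_{1}))/2 = \frac{7}{2}, m2 = tr(M rho(e_{2}))/2 = \frac{3 i}{2}, m3 = tr(M rho(e_{3}))/2 = - 5 i.
Multiplying table entries, the bivector images are rho(e_{12}) = i*rho(e_{3}), rho(e_{13}) = -i*rho(e_{2}), rho(e_{23}) = i*rho(e_{1}); with real blade coefficients the real parts of m0..m3 are the coefficients of 1, e_{1}, e_{2}, e_{3} and the imaginary parts give the bivectors (e_{23}: Im m1, e_{13}: -Im m2, e_{12}: Im m3).
Answer: \frac{3}{2} + \frac{7}{2} e_{1} - 5 e_{12} - \frac{3}{2} e_{13}


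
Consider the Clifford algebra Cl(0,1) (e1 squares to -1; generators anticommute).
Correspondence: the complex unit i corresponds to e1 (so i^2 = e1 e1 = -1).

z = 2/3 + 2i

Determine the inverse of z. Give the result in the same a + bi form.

In blades: z = 2/3 + 2*e1.
With qbar = 2/3 - 2*e1 (scalar fixed, mapped units negated), z qbar = 40/9 (the sum of squared coefficients), so z^-1 = qbar / (40/9) = 3/20 - 9/20*e1; translating back:
Answer: 3/20 - 9/20*i


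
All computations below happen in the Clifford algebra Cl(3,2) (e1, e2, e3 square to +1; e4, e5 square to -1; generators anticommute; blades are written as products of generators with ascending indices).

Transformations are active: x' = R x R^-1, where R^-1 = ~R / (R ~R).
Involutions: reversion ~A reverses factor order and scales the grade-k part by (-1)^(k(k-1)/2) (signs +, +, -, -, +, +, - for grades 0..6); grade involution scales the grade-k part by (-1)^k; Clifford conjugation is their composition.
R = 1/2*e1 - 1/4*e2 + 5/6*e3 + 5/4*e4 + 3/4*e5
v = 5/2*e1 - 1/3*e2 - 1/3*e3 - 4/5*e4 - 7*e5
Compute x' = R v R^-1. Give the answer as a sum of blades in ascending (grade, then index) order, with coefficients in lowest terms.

~R = 1/2*e1 - 1/4*e2 + 5/6*e3 + 5/4*e4 + 3/4*e5, and R ~R = -161/144, so R^-1 = ~R / (-161/144).
R v = 263/36 + 11/24*e1 e2 - 9/4*e1 e3 - 141/40*e1 e4 - 43/8*e1 e5 + 13/36*e2 e3 + 37/60*e2 e4 + 2*e2 e5 - 1/4*e3 e4 - 67/12*e3 e5 - 163/20*e4 e5
Answer: -2909/322*e1 + 1739/483*e2 - 5099/483*e3 - 12506/805*e4 - 451/161*e5


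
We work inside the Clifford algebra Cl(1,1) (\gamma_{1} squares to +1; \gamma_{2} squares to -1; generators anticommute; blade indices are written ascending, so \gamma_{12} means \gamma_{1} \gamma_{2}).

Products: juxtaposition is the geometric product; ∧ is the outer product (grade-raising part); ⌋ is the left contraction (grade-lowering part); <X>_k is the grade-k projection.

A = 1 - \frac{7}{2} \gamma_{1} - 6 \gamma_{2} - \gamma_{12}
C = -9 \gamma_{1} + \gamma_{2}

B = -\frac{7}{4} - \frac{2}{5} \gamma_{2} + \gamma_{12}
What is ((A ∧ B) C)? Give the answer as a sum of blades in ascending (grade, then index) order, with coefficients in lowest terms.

step 1: -\frac{7}{4} + \frac{49}{8} \gamma_{1} + \frac{101}{10} \gamma_{2} + \frac{83}{20} \gamma_{12}
step 2: -\frac{2609}{40} + \frac{58}{5} \gamma_{1} + \frac{178}{5} \gamma_{2} + \frac{3881}{40} \gamma_{12}
Answer: -\frac{2609}{40} + \frac{58}{5} \gamma_{1} + \frac{178}{5} \gamma_{2} + \frac{3881}{40} \gamma_{12}


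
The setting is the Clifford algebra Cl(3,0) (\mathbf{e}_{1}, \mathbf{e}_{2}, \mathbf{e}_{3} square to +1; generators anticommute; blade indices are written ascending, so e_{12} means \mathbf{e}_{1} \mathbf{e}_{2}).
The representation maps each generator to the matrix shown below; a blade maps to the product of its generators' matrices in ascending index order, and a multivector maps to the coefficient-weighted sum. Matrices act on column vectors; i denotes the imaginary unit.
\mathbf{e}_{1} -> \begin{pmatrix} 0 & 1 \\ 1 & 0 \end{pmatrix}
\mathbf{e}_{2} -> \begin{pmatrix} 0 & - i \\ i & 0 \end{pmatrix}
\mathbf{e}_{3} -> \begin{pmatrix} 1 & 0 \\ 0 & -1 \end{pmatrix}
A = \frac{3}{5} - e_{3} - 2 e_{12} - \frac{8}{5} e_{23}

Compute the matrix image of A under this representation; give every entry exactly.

Bivector images (products of the table entries): rho(e_{12}) = rho(\mathbf{e}_{1})rho(\mathbf{e}_{2}) = \begin{pmatrix} i & 0 \\ 0 & - i \end{pmatrix}; rho(e_{23}) = rho(\mathbf{e}_{2})rho(\mathbf{e}_{3}) = \begin{pmatrix} 0 & i \\ i & 0 \end{pmatrix}.
M = (\frac{3}{5})*1 + (-1)*rho(e_{3}) + (-2)*rho(e_{12}) + (-\frac{8}{5})*rho(e_{23}), summed entrywise (1 is the identity matrix):
Answer: \begin{pmatrix} - \frac{2}{5} - 2 i & - \frac{8 i}{5} \\ - \frac{8 i}{5} & \frac{8}{5} + 2 i \end{pmatrix}


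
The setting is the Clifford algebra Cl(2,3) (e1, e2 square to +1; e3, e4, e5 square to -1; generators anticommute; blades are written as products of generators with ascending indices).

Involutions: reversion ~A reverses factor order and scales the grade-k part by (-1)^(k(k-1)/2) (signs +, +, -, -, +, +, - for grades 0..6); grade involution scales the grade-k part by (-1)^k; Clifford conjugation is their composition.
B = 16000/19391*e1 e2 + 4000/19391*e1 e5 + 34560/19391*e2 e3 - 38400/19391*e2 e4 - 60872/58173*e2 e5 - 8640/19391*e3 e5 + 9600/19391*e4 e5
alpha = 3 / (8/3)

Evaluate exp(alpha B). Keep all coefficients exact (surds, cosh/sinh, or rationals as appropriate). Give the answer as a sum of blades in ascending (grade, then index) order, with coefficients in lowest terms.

B^2 term by term: the squares give (16000/19391)^2*(e1 e2)^2 + (4000/19391)^2*(e1 e5)^2 + (34560/19391)^2*(e2 e3)^2 + (-38400/19391)^2*(e2 e4)^2 + (-60872/58173)^2*(e2 e5)^2 + (-8640/19391)^2*(e3 e5)^2 + (9600/19391)^2*(e4 e5)^2 = 256000000/376010881*(-1) + 16000000/376010881*(+1) + 1194393600/376010881*(+1) + 1474560000/376010881*(+1) + 3705400384/3384097929*(+1) + 74649600/376010881*(-1) + 92160000/376010881*(-1) = 64/9 (each basis 2-blade squares to minus the product of its generators' squares); cross terms between blades sharing an index anticommute and cancel; the commuting (index-disjoint) pairs give grade-4 terms 2*c*c'*(blade product), which cancel blade by blade — e1 e2 e3 e5: -276480000/376010881 + 276480000/376010881 = 0; e1 e2 e4 e5: 307200000/376010881 - 307200000/376010881 = 0; e2 e3 e4 e5: 663552000/376010881 - 663552000/376010881 = 0 — confirming B is simple. So B^2 = 64/9.
B^2 = 64/9 — hyperbolic case — the even/odd split gives cosh and sinh: l = 8/3, alpha*l = 3, so exp(alpha B) = cosh(3) + (sinh(3)/(8/3))*B = cosh(3) + (3*sinh(3)/8)*B.
Answer: cosh(3) + 6000*sinh(3)/19391*e1 e2 + 1500*sinh(3)/19391*e1 e5 + 12960*sinh(3)/19391*e2 e3 - 14400*sinh(3)/19391*e2 e4 - 7609*sinh(3)/19391*e2 e5 - 3240*sinh(3)/19391*e3 e5 + 3600*sinh(3)/19391*e4 e5


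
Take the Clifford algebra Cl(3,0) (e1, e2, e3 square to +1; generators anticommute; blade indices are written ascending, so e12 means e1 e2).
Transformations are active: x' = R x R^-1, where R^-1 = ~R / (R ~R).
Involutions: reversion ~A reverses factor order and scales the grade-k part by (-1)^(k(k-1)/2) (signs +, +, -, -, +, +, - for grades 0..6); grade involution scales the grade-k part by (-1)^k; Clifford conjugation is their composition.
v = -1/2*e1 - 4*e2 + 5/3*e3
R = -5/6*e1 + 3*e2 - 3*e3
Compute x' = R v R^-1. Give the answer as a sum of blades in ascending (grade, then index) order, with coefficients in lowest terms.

~R = -5/6*e1 + 3*e2 - 3*e3, and R ~R = 673/36, so R^-1 = ~R / (673/36).
R v = -199/12 + 29/6*e12 - 26/9*e13 - 7*e23
Answer: 2663/1346*e1 - 890/673*e2 + 7381/2019*e3


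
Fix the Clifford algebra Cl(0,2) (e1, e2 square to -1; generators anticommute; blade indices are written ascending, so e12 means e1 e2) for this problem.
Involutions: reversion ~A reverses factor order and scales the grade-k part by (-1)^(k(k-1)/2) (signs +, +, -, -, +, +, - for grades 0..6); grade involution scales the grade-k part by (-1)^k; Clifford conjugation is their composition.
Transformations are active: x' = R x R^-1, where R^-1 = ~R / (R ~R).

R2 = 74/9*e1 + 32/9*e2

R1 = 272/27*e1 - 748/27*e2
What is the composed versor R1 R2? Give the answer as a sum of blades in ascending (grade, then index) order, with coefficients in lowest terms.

Distribute over the terms of R1 (each basis-blade product reordered to ascending indices, repeated generators contracted through their squares):
(272/27*e1) R2 = -20128/243 + 8704/243*e12
(-748/27*e2) R2 = 23936/243 + 55352/243*e12
Summing the partial products and collecting blades:
Answer: 3808/243 + 21352/81*e12


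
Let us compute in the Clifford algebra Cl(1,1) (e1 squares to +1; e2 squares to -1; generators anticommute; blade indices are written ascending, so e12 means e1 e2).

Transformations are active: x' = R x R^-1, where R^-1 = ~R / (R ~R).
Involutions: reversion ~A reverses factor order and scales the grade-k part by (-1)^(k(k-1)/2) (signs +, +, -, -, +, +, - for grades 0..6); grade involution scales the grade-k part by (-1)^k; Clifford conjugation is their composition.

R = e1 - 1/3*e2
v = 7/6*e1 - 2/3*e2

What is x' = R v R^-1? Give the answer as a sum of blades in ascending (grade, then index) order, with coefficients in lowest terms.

~R = e1 - 1/3*e2, and R ~R = 8/9, so R^-1 = ~R / (8/9).
R v = 17/18 - 5/18*e12
Answer: 23/24*e1 - 1/24*e2


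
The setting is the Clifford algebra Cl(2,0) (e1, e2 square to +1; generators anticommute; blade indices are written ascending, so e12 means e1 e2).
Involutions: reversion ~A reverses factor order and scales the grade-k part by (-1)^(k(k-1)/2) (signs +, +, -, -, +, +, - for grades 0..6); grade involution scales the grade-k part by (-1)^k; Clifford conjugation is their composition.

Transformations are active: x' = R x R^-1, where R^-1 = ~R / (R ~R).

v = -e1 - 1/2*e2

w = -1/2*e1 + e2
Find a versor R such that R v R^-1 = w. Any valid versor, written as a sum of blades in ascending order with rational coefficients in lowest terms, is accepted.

Here q(v) = q(w) = 5/4; the classical choice R = v + w = -3/2*e1 + 1/2*e2 then realises v -> w under the sandwich.
Answer: -3/2*e1 + 1/2*e2


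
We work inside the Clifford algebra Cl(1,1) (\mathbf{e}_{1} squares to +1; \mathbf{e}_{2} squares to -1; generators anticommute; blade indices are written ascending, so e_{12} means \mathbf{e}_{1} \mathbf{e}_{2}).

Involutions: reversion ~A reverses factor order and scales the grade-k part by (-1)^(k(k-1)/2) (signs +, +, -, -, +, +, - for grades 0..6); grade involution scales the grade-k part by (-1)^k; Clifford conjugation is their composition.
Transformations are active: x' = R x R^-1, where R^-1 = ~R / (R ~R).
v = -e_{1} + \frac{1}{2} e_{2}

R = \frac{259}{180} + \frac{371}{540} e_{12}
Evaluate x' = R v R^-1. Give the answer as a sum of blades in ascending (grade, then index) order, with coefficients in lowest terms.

~R = \frac{259}{180} - \frac{371}{540} e_{12}, and R ~R = \frac{58261}{36450}, so R^-1 = ~R / (\frac{58261}{36450}).
R v = -\frac{385}{216} e_{1} + \frac{1519}{1080} e_{2}
Answer: -\frac{21013}{9512} e_{1} + \frac{19331}{9512} e_{2}


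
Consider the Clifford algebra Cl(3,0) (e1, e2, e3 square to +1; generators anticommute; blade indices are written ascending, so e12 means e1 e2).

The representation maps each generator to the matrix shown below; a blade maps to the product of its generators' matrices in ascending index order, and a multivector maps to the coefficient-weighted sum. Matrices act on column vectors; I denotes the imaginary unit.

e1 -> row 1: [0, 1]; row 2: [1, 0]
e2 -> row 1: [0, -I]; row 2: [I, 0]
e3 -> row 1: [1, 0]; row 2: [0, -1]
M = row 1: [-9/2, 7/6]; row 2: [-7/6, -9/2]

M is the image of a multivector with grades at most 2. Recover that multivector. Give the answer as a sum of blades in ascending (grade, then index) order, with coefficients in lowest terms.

Method: 1, rho(e1), rho(e2), rho(e3) form a trace-orthogonal basis of the 2x2 complex matrices (tr(X Y) = 2 if X = Y, else 0), so M = m0*1 + m1*rho(e1) + m2*rho(e2) + m3*rho(e3) with m0 = tr(M)/2 = -9/2, m1 = tr(M rho(e1))/2 = 0, m2 = tr(M rho(e2))/2 = 7*I/6, m3 = tr(M rho(e3))/2 = 0.
Multiplying table entries, the bivector images are rho(e12) = I*rho(e3), rho(e13) = -I*rho(e2), rho(e23) = I*rho(e1); with real blade coefficients the real parts of m0..m3 are the coefficients of 1, e1, e2, e3 and the imaginary parts give the bivectors (e23: Im m1, e13: -Im m2, e12: Im m3).
Answer: -9/2 - 7/6*e13


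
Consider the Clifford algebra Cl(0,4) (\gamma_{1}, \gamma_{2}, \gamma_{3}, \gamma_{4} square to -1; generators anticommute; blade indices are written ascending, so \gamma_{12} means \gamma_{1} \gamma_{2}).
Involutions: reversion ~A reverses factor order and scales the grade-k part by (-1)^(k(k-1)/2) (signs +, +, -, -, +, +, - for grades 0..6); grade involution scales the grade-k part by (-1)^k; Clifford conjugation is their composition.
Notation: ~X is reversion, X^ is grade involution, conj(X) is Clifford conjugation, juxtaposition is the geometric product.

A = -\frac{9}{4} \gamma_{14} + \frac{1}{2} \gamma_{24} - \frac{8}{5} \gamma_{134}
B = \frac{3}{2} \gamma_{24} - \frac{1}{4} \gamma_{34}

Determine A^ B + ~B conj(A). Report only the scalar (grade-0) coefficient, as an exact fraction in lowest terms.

first term: -\frac{3}{4} + \frac{2}{5} \gamma_{1} - \frac{27}{8} \gamma_{12} + \frac{9}{16} \gamma_{13} - \frac{1}{8} \gamma_{23} - \frac{12}{5} \gamma_{123}
second term: -\frac{3}{4} + \frac{2}{5} \gamma_{1} + \frac{27}{8} \gamma_{12} - \frac{9}{16} \gamma_{13} + \frac{1}{8} \gamma_{23} + \frac{12}{5} \gamma_{123}
Answer: -\frac{3}{2}


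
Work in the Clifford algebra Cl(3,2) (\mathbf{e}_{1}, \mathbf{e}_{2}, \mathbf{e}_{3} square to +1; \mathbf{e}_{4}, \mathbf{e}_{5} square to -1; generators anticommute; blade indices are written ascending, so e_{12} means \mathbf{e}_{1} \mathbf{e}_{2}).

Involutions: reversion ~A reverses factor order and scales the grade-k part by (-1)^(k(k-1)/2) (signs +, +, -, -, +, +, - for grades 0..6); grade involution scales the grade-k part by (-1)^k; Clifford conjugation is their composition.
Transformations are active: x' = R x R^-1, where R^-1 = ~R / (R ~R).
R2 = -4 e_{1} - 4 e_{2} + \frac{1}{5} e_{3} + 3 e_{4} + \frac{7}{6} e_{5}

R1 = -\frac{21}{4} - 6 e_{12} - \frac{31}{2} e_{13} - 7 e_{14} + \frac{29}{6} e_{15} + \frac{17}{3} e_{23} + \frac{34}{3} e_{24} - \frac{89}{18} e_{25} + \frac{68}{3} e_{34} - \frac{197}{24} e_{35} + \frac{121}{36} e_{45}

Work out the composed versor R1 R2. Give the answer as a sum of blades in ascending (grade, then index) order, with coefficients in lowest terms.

Distribute over the terms of R2 (each basis-blade product reordered to ascending indices, repeated generators contracted through their squares):
R1 (-4 e_{1}) = 21 e_{1} - 24 e_{2} - 62 e_{3} - 28 e_{4} + \frac{58}{3} e_{5} - \frac{68}{3} e_{123} - \frac{136}{3} e_{124} + \frac{178}{9} e_{125} - \frac{272}{3} e_{134} + \frac{197}{6} e_{135} - \frac{121}{9} e_{145}
R1 (-4 e_{2}) = 24 e_{1} + 21 e_{2} + \frac{68}{3} e_{3} + \frac{136}{3} e_{4} - \frac{178}{9} e_{5} - 62 e_{123} - 28 e_{124} + \frac{58}{3} e_{125} - \frac{272}{3} e_{234} + \frac{197}{6} e_{235} - \frac{121}{9} e_{245}
R1 (\frac{1}{5} e_{3}) = -\frac{31}{10} e_{1} + \frac{17}{15} e_{2} - \frac{21}{20} e_{3} - \frac{68}{15} e_{4} + \frac{197}{120} e_{5} - \frac{6}{5} e_{123} + \frac{7}{5} e_{134} - \frac{29}{30} e_{135} - \frac{34}{15} e_{234} + \frac{89}{90} e_{235} + \frac{121}{180} e_{345}
R1 (3 e_{4}) = 21 e_{1} - 34 e_{2} - 68 e_{3} - \frac{63}{4} e_{4} + \frac{121}{12} e_{5} - 18 e_{124} - \frac{93}{2} e_{134} - \frac{29}{2} e_{145} + 17 e_{234} + \frac{89}{6} e_{245} + \frac{197}{8} e_{345}
R1 (\frac{7}{6} e_{5}) = -\frac{203}{36} e_{1} + \frac{623}{108} e_{2} + \frac{1379}{144} e_{3} - \frac{847}{216} e_{4} - \frac{49}{8} e_{5} - 7 e_{125} - \frac{217}{12} e_{135} - \frac{49}{6} e_{145} + \frac{119}{18} e_{235} + \frac{119}{9} e_{245} + \frac{238}{9} e_{345}
Summing the partial products and collecting blades:
Answer: \frac{10307}{180} e_{1} - \frac{16253}{540} e_{2} - \frac{71141}{720} e_{3} - \frac{7421}{1080} e_{4} + \frac{232}{45} e_{5} - \frac{1288}{15} e_{123} - \frac{274}{3} e_{124} + \frac{289}{9} e_{125} - \frac{4073}{30} e_{134} + \frac{827}{60} e_{135} - \frac{325}{9} e_{145} - \frac{1139}{15} e_{234} + \frac{1213}{30} e_{235} + \frac{263}{18} e_{245} + \frac{6209}{120} e_{345}


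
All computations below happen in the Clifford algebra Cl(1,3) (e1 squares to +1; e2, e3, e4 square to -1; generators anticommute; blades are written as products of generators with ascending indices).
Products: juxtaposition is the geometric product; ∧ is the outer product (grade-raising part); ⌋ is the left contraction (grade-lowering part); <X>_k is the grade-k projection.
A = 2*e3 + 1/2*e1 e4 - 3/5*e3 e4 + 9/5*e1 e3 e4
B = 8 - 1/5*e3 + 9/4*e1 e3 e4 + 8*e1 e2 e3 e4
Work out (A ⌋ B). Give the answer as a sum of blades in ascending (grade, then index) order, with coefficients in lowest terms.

step 1: -73/20 + 27/20*e1 - 72/5*e2 - 9/8*e3 + 24/5*e1 e2 + 9/2*e1 e4 + 4*e2 e3 - 16*e1 e2 e4
Answer: -73/20 + 27/20*e1 - 72/5*e2 - 9/8*e3 + 24/5*e1 e2 + 9/2*e1 e4 + 4*e2 e3 - 16*e1 e2 e4


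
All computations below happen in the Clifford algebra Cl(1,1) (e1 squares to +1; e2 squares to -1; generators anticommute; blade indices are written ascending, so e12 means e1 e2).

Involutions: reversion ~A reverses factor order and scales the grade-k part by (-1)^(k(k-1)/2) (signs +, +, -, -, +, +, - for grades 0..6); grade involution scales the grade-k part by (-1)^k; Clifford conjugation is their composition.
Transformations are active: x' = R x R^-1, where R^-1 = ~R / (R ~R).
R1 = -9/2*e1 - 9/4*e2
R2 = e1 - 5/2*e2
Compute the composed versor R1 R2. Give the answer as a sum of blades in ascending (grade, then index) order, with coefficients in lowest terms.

Distribute over the terms of R1 (each basis-blade product reordered to ascending indices, repeated generators contracted through their squares):
(-9/2*e1) R2 = -9/2 + 45/4*e12
(-9/4*e2) R2 = -45/8 + 9/4*e12
Summing the partial products and collecting blades:
Answer: -81/8 + 27/2*e12


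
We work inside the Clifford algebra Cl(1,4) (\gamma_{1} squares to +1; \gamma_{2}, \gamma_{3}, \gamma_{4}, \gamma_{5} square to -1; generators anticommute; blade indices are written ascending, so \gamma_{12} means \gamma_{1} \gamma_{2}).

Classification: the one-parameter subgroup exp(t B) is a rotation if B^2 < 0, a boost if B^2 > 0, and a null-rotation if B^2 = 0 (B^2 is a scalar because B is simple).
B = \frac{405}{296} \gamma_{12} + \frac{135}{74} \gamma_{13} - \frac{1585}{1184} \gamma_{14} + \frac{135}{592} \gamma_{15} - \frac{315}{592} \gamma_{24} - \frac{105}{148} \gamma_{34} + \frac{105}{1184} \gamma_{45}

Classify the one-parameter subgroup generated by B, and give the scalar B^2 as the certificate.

B^2 term by term: the squares give (\frac{405}{296})^2*(\gamma_{12})^2 + (\frac{135}{74})^2*(\gamma_{13})^2 + (-\frac{1585}{1184})^2*(\gamma_{14})^2 + (\frac{135}{592})^2*(\gamma_{15})^2 + (-\frac{315}{592})^2*(\gamma_{24})^2 + (-\frac{105}{148})^2*(\gamma_{34})^2 + (\frac{105}{1184})^2*(\gamma_{45})^2 = \frac{164025}{87616}*(+1) + \frac{18225}{5476}*(+1) + \frac{2512225}{1401856}*(+1) + \frac{18225}{350464}*(+1) + \frac{99225}{350464}*(-1) + \frac{11025}{21904}*(-1) + \frac{11025}{1401856}*(-1) = \frac{25}{4} (each basis 2-blade squares to minus the product of its generators' squares); cross terms between blades sharing an index anticommute and cancel; the commuting (index-disjoint) pairs give grade-4 terms 2*c*c'*(blade product), which cancel blade by blade — \gamma_{1234}: -\frac{42525}{21904} + \frac{42525}{21904} = 0; \gamma_{1245}: \frac{42525}{175232} - \frac{42525}{175232} = 0; \gamma_{1345}: \frac{14175}{43808} - \frac{14175}{43808} = 0 — confirming B is simple. So B^2 = \frac{25}{4}.
Answer: boost, certificate B^2 = \frac{25}{4}. Why this suffices: the scalar \frac{25}{4} survives any versor conjugation, so its sign alone determines the class however B is presented.


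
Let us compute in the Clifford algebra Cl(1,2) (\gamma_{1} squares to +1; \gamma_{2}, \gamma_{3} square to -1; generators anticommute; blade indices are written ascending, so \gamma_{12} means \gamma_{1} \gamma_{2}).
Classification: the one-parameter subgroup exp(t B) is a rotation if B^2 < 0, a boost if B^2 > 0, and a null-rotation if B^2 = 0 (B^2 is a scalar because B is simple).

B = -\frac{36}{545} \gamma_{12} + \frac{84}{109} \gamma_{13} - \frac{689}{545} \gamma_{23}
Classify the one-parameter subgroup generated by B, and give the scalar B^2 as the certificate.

B^2 term by term: the squares give (-\frac{36}{545})^2*(\gamma_{12})^2 + (\frac{84}{109})^2*(\gamma_{13})^2 + (-\frac{689}{545})^2*(\gamma_{23})^2 = \frac{1296}{297025}*(+1) + \frac{7056}{11881}*(+1) + \frac{474721}{297025}*(-1) = -1 (each basis 2-blade squares to minus the product of its generators' squares); cross terms between blades sharing an index anticommute and cancel. So B^2 = -1.
Answer: rotation, certificate B^2 = -1. Why this suffices: the scalar -1 survives any versor conjugation, so its sign alone determines the class however B is presented.


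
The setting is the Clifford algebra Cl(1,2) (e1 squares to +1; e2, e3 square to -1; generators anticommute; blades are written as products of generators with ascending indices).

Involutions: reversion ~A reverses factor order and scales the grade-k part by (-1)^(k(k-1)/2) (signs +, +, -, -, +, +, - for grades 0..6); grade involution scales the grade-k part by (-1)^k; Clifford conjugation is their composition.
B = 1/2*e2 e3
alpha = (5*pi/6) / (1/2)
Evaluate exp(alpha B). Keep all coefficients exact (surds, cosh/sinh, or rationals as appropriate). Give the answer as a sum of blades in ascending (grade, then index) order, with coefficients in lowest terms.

B^2 = (1/2)^2*(e2 e3)^2 = 1/4*(-1) = -1/4 (a basis 2-blade squares to minus the product of its generators' squares).
B^2 = -1/4 — B^2 < 0, so the exponential closes trigonometrically: l = 1/2, alpha*l = 5*pi/6, so exp(alpha B) = cos(5*pi/6) + (sin(5*pi/6)/(1/2))*B = -sqrt(3)/2 + (1)*B.
Answer: -sqrt(3)/2 + 1/2*e2 e3


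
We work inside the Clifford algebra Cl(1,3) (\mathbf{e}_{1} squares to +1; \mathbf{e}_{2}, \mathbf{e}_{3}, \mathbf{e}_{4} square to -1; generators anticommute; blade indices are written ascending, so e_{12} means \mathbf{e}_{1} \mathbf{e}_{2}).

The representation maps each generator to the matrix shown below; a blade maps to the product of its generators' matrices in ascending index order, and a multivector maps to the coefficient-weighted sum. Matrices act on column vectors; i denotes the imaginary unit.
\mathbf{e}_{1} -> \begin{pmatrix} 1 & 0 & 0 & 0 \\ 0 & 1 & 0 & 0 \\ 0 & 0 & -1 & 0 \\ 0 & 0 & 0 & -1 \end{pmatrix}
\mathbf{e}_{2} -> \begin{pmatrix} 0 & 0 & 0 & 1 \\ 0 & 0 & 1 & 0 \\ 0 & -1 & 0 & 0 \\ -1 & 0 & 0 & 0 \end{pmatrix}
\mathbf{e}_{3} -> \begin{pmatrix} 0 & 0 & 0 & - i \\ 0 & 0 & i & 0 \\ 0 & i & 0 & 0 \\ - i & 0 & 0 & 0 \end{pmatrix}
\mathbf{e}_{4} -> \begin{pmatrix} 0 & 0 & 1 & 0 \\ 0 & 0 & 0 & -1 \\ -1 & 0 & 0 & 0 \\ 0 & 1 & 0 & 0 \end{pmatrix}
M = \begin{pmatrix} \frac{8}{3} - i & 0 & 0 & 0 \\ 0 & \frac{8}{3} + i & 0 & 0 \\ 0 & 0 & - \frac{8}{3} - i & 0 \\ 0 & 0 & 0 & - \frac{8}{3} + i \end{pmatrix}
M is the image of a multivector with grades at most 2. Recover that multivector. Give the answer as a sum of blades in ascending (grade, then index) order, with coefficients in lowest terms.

Method: the blade images are trace-orthogonal — tr(rho(e_A) rho(e_B)^-1) = 4 if A = B and 0 otherwise — and rho(e_A)^-1 = (e_A)^2 * rho(e_A) with (e_A)^2 = +1 or -1, so the coefficient of e_A in the preimage is (e_A)^2 * tr(M rho(e_A))/4.
Nonzero projections over blades of grade <= 2: e_{1}: (e_{1})^2 = +1, tr(M rho(e_{1})) = \frac{32}{3}, coefficient \frac{8}{3}; e_{23}: (e_{23})^2 = -1, tr(M rho(e_{23})) = -4, coefficient 1. Every other blade of grade <= 2 projects to 0.
Answer: \frac{8}{3} e_{1} + e_{23}


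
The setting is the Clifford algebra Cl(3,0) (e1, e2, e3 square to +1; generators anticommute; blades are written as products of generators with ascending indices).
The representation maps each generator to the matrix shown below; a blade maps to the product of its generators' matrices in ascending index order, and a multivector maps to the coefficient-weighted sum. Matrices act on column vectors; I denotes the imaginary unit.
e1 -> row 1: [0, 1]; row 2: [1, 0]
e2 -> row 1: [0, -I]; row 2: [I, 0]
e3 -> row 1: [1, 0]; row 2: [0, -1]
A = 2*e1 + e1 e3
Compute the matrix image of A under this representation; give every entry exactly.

Bivector images (products of the table entries): rho(e1 e3) = rho(e1)rho(e3) = row 1: [0, -1]; row 2: [1, 0].
M = (2)*rho(e1) + (1)*rho(e1 e3), summed entrywise:
Answer: row 1: [0, 1]; row 2: [3, 0]


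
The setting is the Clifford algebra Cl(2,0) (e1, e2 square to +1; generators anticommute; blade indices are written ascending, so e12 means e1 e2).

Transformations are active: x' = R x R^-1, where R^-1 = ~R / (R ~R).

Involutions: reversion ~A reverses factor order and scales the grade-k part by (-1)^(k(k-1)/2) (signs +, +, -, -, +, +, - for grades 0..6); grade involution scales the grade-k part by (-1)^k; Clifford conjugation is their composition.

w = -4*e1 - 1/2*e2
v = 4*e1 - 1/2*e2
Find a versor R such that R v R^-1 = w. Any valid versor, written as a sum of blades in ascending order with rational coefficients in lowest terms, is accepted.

Why this works: both vectors square to 65/4, so q(v) = q(w) and R = v + w = -e2 carries v to w — its own direction survives, the complement (v - w)/2 flips.
Answer: -e2


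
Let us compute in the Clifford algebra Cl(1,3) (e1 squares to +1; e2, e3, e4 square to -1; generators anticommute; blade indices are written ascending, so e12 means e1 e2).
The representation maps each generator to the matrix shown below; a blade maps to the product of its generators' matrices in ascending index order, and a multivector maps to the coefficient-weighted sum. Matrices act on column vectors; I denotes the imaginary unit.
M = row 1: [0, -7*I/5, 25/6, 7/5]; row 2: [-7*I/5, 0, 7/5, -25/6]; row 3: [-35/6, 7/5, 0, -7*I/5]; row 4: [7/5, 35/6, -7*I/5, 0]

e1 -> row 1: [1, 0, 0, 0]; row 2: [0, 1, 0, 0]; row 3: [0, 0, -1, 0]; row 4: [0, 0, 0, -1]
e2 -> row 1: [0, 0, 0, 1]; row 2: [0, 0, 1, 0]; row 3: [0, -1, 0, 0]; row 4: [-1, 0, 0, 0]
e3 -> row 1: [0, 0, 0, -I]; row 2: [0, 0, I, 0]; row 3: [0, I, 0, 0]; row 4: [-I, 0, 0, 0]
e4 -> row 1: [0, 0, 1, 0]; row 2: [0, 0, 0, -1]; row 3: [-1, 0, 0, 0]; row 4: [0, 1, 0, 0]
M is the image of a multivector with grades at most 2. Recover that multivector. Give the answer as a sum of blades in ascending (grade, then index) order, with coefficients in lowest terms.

Method: the blade images are trace-orthogonal — tr(rho(e_A) rho(e_B)^-1) = 4 if A = B and 0 otherwise — and rho(e_A)^-1 = (e_A)^2 * rho(e_A) with (e_A)^2 = +1 or -1, so the coefficient of e_A in the preimage is (e_A)^2 * tr(M rho(e_A))/4.
Nonzero projections over blades of grade <= 2: e4: (e4)^2 = -1, tr(M rho(e4)) = -20, coefficient 5; e12: (e12)^2 = +1, tr(M rho(e12)) = 28/5, coefficient 7/5; e14: (e14)^2 = +1, tr(M rho(e14)) = -10/3, coefficient -5/6; e34: (e34)^2 = -1, tr(M rho(e34)) = -28/5, coefficient 7/5. Every other blade of grade <= 2 projects to 0.
Answer: 5*e4 + 7/5*e12 - 5/6*e14 + 7/5*e34


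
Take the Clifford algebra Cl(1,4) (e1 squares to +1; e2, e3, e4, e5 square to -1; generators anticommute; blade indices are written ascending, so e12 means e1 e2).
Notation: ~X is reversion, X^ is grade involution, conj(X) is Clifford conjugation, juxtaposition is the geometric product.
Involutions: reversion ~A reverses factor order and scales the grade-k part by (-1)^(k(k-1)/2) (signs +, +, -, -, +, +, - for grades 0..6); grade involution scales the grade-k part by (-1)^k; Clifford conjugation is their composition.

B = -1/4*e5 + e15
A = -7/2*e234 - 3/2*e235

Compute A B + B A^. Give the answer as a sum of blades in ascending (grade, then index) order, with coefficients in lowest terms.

first term: -3/8*e23 - 3/2*e123 + 7/8*e2345 + 7/2*e12345
second term: 3/8*e23 - 3/2*e123 + 7/8*e2345 - 7/2*e12345
Answer: -3*e123 + 7/4*e2345
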